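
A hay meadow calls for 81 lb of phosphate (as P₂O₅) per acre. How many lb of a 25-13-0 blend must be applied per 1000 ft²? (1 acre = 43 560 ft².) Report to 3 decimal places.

Product per acre = 81 / 13% = 623.077 lb.
Convert to per 1000 ft²: 623.077 × 0.0229568 = 14.3039 lb.

14.304 lb of product per thousand sq ft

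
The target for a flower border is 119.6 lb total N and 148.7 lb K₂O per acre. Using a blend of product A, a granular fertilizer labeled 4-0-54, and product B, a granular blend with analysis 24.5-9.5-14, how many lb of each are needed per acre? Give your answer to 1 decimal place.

With a, b = lb per acre of product A and product B:
N: 0.04·a + 0.245·b = 119.6
K₂O: 0.54·a + 0.14·b = 148.7
Eliminate a: (row1) − 0.04/0.54·(row2) → 0.23463·b = 108.585, so b = 462.794.
Back-substitute: a = (119.6 − 0.245·462.794) / 0.04 = 155.387.

155.4 lb product A, 462.8 lb product B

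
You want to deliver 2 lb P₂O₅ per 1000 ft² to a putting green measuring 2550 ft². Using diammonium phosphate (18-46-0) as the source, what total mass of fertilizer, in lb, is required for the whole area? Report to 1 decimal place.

Product per 1000 ft² = 2 / 46% = 4.34783 lb.
Total product = 4.34783 × 2550 / 1000 = 11.087 lb.

11.1 lb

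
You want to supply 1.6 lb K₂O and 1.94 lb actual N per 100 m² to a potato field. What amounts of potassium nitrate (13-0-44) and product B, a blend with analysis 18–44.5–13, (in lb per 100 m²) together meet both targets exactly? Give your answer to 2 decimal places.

0.57 lb potassium nitrate, 10.36 lb product B

Per-100 m² balance (a = potassium nitrate, b = product B):
K₂O: 0.44·a + 0.13·b = 1.6
N: 0.13·a + 0.18·b = 1.94
Eliminate b: (row1) − 0.13/0.18·(row2) → 0.346111·a = 0.198889, so a = 0.574639.
Then b = (1.94 − 0.13·0.574639) / 0.18 = 10.3628.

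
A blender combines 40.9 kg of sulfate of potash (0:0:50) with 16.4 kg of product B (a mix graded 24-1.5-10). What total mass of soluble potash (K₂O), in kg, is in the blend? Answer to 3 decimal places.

22.090 kg K₂O

K₂O mass = 50%×40.9 + 10%×16.4 = 22.09 kg.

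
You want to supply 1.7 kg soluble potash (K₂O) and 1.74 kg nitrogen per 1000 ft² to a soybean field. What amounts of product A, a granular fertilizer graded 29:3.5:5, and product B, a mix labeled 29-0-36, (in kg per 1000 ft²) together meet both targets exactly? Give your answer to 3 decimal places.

With a, b = kg per 1000 ft² of product A and product B:
K₂O: 0.05·a + 0.36·b = 1.7
N: 0.29·a + 0.29·b = 1.74
Solving simultaneously: a = 1.48387, b = 4.51613.

1.484 kg product A, 4.516 kg product B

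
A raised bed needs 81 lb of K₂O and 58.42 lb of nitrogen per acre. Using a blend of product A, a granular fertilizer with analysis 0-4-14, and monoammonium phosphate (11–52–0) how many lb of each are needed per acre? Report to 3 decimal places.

With a, b = lb per acre of product A and monoammonium phosphate:
K₂O: 0.14·a + 0·b = 81
N: 0·a + 0.11·b = 58.42
Solving simultaneously: a = 578.5714, b = 531.0909.

578.571 lb product A, 531.091 lb monoammonium phosphate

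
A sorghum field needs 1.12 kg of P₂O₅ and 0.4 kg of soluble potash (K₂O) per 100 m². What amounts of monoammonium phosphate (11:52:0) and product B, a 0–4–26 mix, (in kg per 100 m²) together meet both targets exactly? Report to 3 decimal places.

2.036 kg monoammonium phosphate, 1.538 kg product B

Per-100 m² balance (a = monoammonium phosphate, b = product B):
P₂O₅: 0.52·a + 0.04·b = 1.12
K₂O: 0·a + 0.26·b = 0.4
Solving simultaneously: a = 2.0355, b = 1.53846.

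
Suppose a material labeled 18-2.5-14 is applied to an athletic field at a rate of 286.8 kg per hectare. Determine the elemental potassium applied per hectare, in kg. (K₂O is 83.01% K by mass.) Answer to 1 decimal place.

K₂O per hectare = 286.8 × 14% = 40.152 kg.
Elemental K = 40.152 × 0.8301 = 33.3302 kg per hectare.

33.3 kg K per hectare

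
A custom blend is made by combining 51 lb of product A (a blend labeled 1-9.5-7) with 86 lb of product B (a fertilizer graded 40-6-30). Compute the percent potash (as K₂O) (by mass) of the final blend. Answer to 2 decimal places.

21.44% K₂O

Total mass = 51 + 86 = 137 lb.
K₂O mass = 7%×51 + 30%×86 = 29.37 lb.
% K₂O = 29.37 / 137 = 21.438%.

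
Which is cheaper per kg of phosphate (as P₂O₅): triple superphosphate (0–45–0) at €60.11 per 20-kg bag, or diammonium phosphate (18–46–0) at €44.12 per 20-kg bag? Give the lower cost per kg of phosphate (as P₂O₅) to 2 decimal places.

triple superphosphate: P₂O₅ per bag = 20 × 45% = 9 kg; cost = 60.11 / 9 = €6.6789/kg P₂O₅.
diammonium phosphate: P₂O₅ per bag = 20 × 46% = 9.2 kg; cost = 44.12 / 9.2 = €4.7957/kg P₂O₅.
diammonium phosphate is cheaper.

€4.80 per kg P₂O₅ (diammonium phosphate)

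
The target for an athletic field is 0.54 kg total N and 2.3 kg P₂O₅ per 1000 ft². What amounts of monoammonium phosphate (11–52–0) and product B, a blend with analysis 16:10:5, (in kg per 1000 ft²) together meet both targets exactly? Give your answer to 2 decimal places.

4.35 kg monoammonium phosphate, 0.39 kg product B

Per-1000 ft² balance (a = monoammonium phosphate, b = product B):
N: 0.11·a + 0.16·b = 0.54
P₂O₅: 0.52·a + 0.1·b = 2.3
Eliminate b: (row1) − 0.16/0.1·(row2) → -0.722·a = -3.14, so a = 4.34903.
Then b = (2.3 − 0.52·4.34903) / 0.1 = 0.385042.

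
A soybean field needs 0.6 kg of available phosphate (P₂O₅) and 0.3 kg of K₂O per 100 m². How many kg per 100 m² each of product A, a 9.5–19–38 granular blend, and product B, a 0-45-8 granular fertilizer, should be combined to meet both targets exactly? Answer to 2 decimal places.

0.56 kg product A, 1.10 kg product B

With a, b = kg per 100 m² of product A and product B:
P₂O₅: 0.19·a + 0.45·b = 0.6
K₂O: 0.38·a + 0.08·b = 0.3
Solving simultaneously: a = 0.558408, b = 1.09756.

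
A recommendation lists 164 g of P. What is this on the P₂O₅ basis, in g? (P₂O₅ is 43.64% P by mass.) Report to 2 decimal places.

P₂O₅ = 164 / 0.4364 = 375.802 g.

375.80 g P₂O₅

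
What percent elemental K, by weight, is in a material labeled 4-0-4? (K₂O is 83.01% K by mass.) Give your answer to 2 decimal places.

3.32% K

%K = 4 × 0.8301 = 3.3204%.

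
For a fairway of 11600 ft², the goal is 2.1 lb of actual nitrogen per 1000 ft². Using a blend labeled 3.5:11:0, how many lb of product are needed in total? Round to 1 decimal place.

696.0 lb

Product per 1000 ft² = 2.1 / 3.5% = 60 lb.
Total product = 60 × 11600 / 1000 = 696 lb.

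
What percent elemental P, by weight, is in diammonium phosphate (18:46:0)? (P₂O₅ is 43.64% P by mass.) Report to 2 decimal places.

%P = 46 × 0.4364 = 20.0744%.

20.07% P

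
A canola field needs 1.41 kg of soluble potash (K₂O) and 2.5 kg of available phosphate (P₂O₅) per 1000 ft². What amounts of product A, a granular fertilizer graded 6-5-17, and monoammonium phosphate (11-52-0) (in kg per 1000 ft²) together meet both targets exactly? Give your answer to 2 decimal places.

8.29 kg product A, 4.01 kg monoammonium phosphate

With a, b = kg per 1000 ft² of product A and monoammonium phosphate:
K₂O: 0.17·a + 0·b = 1.41
P₂O₅: 0.05·a + 0.52·b = 2.5
Eliminate b: (row1) − 0/0.52·(row2) → 0.17·a = 1.41, so a = 8.29412.
Then b = (2.5 − 0.05·8.29412) / 0.52 = 4.01018.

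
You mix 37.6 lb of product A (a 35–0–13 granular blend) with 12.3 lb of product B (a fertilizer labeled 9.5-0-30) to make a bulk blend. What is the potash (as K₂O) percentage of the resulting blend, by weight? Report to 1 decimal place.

Total mass = 37.6 + 12.3 = 49.9 lb.
K₂O mass = 13%×37.6 + 30%×12.3 = 8.578 lb.
% K₂O = 8.578 / 49.9 = 17.1904%.

17.2% K₂O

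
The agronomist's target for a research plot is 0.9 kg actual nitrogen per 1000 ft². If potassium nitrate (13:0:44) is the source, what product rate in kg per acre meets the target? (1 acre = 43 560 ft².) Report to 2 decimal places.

301.57 kg of product per acre

Product per 1000 ft² = 0.9 / 13% = 6.92308 kg.
Convert to per acre: 6.92308 × 43.56 = 301.569 kg.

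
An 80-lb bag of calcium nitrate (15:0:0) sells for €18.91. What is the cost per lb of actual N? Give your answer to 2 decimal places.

N in bag = 80 × 15% = 12 lb.
Cost per lb N = €18.91 / 12 = €1.5758.

€1.58 per lb N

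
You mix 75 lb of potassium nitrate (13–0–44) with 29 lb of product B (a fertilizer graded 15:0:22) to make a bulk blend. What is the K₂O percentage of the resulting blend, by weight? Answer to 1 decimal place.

Total mass = 75 + 29 = 104 lb.
K₂O mass = 44%×75 + 22%×29 = 39.38 lb.
% K₂O = 39.38 / 104 = 37.8654%.

37.9% K₂O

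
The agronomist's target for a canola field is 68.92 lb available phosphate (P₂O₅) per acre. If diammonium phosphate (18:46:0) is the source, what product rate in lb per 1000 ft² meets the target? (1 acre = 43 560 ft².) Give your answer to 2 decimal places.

3.44 lb of product per thousand sq ft

Product per acre = 68.92 / 46% = 149.826 lb.
Convert to per 1000 ft²: 149.826 × 0.0229568 = 3.43953 lb.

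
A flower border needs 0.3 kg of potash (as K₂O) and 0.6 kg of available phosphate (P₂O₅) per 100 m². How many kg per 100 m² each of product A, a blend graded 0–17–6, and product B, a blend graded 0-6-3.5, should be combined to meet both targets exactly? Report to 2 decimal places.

1.28 kg product A, 6.38 kg product B

With a, b = kg per 100 m² of product A and product B:
K₂O: 0.06·a + 0.035·b = 0.3
P₂O₅: 0.17·a + 0.06·b = 0.6
Solving simultaneously: a = 1.2766, b = 6.38298.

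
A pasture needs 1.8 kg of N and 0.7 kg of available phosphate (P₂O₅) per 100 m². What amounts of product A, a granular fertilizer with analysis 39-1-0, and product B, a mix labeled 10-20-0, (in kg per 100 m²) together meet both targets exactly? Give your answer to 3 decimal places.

3.766 kg product A, 3.312 kg product B

With a, b = kg per 100 m² of product A and product B:
N: 0.39·a + 0.1·b = 1.8
P₂O₅: 0.01·a + 0.2·b = 0.7
Solving simultaneously: a = 3.76623, b = 3.31169.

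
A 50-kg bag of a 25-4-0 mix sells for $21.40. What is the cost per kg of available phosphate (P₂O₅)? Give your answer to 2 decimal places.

$10.70 per kg P₂O₅

P₂O₅ in bag = 50 × 4% = 2 kg.
Cost per kg P₂O₅ = $21.40 / 2 = $10.7000.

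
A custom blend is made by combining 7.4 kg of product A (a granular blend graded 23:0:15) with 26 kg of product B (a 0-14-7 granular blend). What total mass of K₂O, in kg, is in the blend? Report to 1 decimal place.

K₂O mass = 15%×7.4 + 7%×26 = 2.93 kg.

2.9 kg K₂O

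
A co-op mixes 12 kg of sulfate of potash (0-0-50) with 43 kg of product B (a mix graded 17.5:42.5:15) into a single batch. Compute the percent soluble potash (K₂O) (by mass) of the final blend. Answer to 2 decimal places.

22.64% K₂O

Total mass = 12 + 43 = 55 kg.
K₂O mass = 50%×12 + 15%×43 = 12.45 kg.
% K₂O = 12.45 / 55 = 22.6364%.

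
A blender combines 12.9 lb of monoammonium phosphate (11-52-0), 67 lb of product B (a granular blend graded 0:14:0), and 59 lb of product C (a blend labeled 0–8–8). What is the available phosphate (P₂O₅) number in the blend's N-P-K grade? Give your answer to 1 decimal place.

Total mass = 12.9 + 67 + 59 = 138.9 lb.
P₂O₅ mass = 52%×12.9 + 14%×67 + 8%×59 = 20.808 lb.
% P₂O₅ = 20.808 / 138.9 = 14.9806%.

15.0% P₂O₅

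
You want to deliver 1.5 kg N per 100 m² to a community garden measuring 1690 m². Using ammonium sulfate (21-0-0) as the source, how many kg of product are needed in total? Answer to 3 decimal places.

120.714 kg

Product per 100 m² = 1.5 / 21% = 7.14286 kg.
Total product = 7.14286 × 1690 / 100 = 120.7143 kg.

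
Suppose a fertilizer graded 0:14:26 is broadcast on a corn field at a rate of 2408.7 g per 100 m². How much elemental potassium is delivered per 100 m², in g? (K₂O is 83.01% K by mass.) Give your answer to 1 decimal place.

K₂O per 100 m² = 2408.7 × 26% = 626.262 g.
Elemental K = 626.262 × 0.8301 = 519.86 g per 100 m².

519.9 g K per hundred sq m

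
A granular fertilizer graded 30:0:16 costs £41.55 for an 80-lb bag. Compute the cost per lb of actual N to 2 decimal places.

N in bag = 80 × 30% = 24 lb.
Cost per lb N = £41.55 / 24 = £1.7312.

£1.73 per lb N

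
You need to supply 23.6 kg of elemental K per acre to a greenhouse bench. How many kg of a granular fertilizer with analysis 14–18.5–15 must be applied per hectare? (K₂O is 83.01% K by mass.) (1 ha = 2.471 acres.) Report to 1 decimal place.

As K₂O: 23.6 / 0.8301 = 28.4303 kg per acre.
Product per acre = 28.4303 / 15% = 189.535 kg.
Convert to per hectare: 189.535 × 2.471 = 468.342 kg.

468.3 kg of product per hectare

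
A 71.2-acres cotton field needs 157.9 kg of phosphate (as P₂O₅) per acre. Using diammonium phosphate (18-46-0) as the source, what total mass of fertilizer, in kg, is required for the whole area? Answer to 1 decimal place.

24440.2 kg

Product per acre = 157.9 / 46% = 343.261 kg.
Total product = 343.261 × 71.2 = 24440.17 kg.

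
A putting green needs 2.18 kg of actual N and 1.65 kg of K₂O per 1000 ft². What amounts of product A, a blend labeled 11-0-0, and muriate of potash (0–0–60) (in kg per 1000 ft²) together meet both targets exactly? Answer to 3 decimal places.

With a, b = kg per 1000 ft² of product A and muriate of potash:
N: 0.11·a + 0·b = 2.18
K₂O: 0·a + 0.6·b = 1.65
Solving simultaneously: a = 19.8182, b = 2.75.

19.818 kg product A, 2.750 kg muriate of potash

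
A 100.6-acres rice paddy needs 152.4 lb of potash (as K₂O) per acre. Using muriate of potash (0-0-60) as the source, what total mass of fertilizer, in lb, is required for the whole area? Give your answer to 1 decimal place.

Product per acre = 152.4 / 60% = 254 lb.
Total product = 254 × 100.6 = 25552.4 lb.

25552.4 lb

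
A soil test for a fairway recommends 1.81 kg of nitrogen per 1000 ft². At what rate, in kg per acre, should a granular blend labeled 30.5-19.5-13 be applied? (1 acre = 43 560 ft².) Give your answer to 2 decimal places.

Product per 1000 ft² = 1.81 / 30.5% = 5.93443 kg.
Convert to per acre: 5.93443 × 43.56 = 258.504 kg.

258.50 kg of product per acre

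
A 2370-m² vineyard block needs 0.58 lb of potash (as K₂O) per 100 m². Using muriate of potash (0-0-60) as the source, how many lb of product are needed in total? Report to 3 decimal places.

Product per 100 m² = 0.58 / 60% = 0.966667 lb.
Total product = 0.966667 × 2370 / 100 = 22.91 lb.

22.910 lb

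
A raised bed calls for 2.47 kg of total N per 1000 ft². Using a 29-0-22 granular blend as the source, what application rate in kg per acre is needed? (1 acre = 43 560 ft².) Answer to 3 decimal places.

Product per 1000 ft² = 2.47 / 29% = 8.51724 kg.
Convert to per acre: 8.51724 × 43.56 = 371.01103 kg.

371.011 kg of product per acre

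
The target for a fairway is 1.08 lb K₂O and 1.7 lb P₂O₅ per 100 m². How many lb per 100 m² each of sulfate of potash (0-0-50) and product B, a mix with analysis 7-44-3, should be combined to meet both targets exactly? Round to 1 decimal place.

Let a = lb of sulfate of potash, b = lb of product B (per 100 m²).
K₂O: 0.5·a + 0.03·b = 1.08
P₂O₅: 0·a + 0.44·b = 1.7
Solving simultaneously: a = 1.92818, b = 3.86364.

1.9 lb sulfate of potash, 3.9 lb product B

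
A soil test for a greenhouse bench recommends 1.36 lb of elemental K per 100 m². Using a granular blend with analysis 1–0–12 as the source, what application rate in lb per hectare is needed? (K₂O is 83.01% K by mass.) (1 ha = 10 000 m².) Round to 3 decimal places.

As K₂O: 1.36 / 0.8301 = 1.63836 lb per 100 m².
Product per 100 m² = 1.63836 / 12% = 13.653 lb.
Convert to per hectare: 13.653 × 100 = 1365.2974 lb.

1365.297 lb of product per hectare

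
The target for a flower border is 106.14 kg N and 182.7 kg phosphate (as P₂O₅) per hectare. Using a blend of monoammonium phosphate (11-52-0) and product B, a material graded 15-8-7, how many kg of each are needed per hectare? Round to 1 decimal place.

273.3 kg monoammonium phosphate, 507.2 kg product B

Per-hectare balance (a = monoammonium phosphate, b = product B):
N: 0.11·a + 0.15·b = 106.14
P₂O₅: 0.52·a + 0.08·b = 182.7
Solving simultaneously: a = 273.321, b = 507.165.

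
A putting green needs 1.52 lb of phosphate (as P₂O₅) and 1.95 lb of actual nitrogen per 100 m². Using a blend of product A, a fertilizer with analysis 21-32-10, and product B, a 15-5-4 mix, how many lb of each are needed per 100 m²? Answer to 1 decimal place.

Let a = lb of product A, b = lb of product B (per 100 m²).
P₂O₅: 0.32·a + 0.05·b = 1.52
N: 0.21·a + 0.15·b = 1.95
Eliminate a: (row1) − 0.32/0.21·(row2) → -0.178571·b = -1.45143, so b = 8.128.
Back-substitute: a = (1.52 − 0.05·8.128) / 0.32 = 3.48.

3.5 lb product A, 8.1 lb product B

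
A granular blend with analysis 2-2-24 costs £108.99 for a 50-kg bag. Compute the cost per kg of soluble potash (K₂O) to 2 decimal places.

K₂O in bag = 50 × 24% = 12 kg.
Cost per kg K₂O = £108.99 / 12 = £9.0825.

£9.08 per kg K₂O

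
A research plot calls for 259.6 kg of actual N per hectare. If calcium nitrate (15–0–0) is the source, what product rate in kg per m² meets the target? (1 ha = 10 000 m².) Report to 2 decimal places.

0.17 kg of product per sq m

Product per hectare = 259.6 / 15% = 1730.67 kg.
Convert to per m²: 1730.67 × 0.0001 = 0.173067 kg.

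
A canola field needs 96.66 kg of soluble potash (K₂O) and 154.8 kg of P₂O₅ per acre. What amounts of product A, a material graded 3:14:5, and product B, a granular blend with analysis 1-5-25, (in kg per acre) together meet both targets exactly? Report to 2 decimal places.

1042.06 kg product A, 178.23 kg product B

With a, b = kg per acre of product A and product B:
K₂O: 0.05·a + 0.25·b = 96.66
P₂O₅: 0.14·a + 0.05·b = 154.8
From row1: a = (96.66 − 0.25·b) / 0.05.
Into row2: 0.14·(96.66 − 0.25·b)/0.05 + 0.05·b = 154.8 → b = 178.228, a = 1042.062.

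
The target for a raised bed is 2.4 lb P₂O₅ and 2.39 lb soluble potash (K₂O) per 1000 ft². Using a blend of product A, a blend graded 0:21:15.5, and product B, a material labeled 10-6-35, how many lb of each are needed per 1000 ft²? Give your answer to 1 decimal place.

10.9 lb product A, 2.0 lb product B

With a, b = lb per 1000 ft² of product A and product B:
P₂O₅: 0.21·a + 0.06·b = 2.4
K₂O: 0.155·a + 0.35·b = 2.39
Eliminate b: (row1) − 0.06/0.35·(row2) → 0.183429·a = 1.99029, so a = 10.8505.
Then b = (2.39 − 0.155·10.8505) / 0.35 = 2.02336.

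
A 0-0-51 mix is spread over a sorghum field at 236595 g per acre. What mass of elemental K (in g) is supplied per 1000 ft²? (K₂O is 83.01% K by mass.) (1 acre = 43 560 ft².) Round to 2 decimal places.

2299.42 g K per thousand sq ft

K₂O per acre = 236595 × 51% = 120663 g.
Elemental K = 120663 × 0.8301 = 100163 g per acre.
Convert to per 1000 ft²: 100163 × 0.0229568 = 2299.4199 g.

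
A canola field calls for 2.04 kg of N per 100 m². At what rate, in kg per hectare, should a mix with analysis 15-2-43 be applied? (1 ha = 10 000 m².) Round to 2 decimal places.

1360.00 kg of product per hectare

Product per 100 m² = 2.04 / 15% = 13.6 kg.
Convert to per hectare: 13.6 × 100 = 1360 kg.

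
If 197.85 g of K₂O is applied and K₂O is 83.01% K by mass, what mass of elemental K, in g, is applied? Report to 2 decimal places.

K = 197.85 × 0.8301 = 164.235 g.

164.24 g K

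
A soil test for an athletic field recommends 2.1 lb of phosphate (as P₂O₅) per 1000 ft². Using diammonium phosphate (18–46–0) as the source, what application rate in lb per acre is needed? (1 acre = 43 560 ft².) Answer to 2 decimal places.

Product per 1000 ft² = 2.1 / 46% = 4.56522 lb.
Convert to per acre: 4.56522 × 43.56 = 198.861 lb.

198.86 lb of product per acre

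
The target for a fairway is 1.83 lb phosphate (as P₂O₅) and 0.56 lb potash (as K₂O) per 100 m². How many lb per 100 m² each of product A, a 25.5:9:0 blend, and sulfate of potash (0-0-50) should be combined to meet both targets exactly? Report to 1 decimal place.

With a, b = lb per 100 m² of product A and sulfate of potash:
P₂O₅: 0.09·a + 0·b = 1.83
K₂O: 0·a + 0.5·b = 0.56
Solving simultaneously: a = 20.3333, b = 1.12.

20.3 lb product A, 1.1 lb sulfate of potash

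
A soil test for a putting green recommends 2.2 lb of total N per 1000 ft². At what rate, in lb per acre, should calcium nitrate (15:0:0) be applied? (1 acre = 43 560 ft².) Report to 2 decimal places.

638.88 lb of product per acre

Product per 1000 ft² = 2.2 / 15% = 14.6667 lb.
Convert to per acre: 14.6667 × 43.56 = 638.88 lb.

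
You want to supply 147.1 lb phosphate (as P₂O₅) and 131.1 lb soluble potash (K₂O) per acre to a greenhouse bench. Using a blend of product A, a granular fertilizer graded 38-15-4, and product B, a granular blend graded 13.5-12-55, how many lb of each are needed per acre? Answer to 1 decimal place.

With a, b = lb per acre of product A and product B:
P₂O₅: 0.15·a + 0.12·b = 147.1
K₂O: 0.04·a + 0.55·b = 131.1
Eliminate b: (row1) − 0.12/0.55·(row2) → 0.141273·a = 118.496, so a = 838.777.
Then b = (131.1 − 0.04·838.777) / 0.55 = 177.362.

838.8 lb product A, 177.4 lb product B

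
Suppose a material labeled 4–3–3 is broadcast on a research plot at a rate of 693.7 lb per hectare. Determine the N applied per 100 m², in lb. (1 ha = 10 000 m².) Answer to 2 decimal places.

nitrogen per hectare = 693.7 × 4% = 27.748 lb.
Convert to per 100 m²: 27.748 × 0.01 = 0.27748 lb.

0.28 lb N per hundred sq m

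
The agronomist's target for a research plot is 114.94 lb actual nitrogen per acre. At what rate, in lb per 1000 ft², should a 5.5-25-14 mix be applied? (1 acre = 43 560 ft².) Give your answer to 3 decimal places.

Product per acre = 114.94 / 5.5% = 2089.82 lb.
Convert to per 1000 ft²: 2089.82 × 0.0229568 = 47.9756 lb.

47.976 lb of product per thousand sq ft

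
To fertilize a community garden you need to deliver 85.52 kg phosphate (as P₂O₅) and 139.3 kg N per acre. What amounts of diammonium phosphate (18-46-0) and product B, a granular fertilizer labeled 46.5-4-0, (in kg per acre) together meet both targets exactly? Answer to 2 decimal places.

165.43 kg diammonium phosphate, 235.53 kg product B

Per-acre balance (a = diammonium phosphate, b = product B):
P₂O₅: 0.46·a + 0.04·b = 85.52
N: 0.18·a + 0.465·b = 139.3
Eliminate b: (row1) − 0.04/0.465·(row2) → 0.444516·a = 73.5372, so a = 165.432.
Then b = (139.3 − 0.18·165.432) / 0.465 = 235.532.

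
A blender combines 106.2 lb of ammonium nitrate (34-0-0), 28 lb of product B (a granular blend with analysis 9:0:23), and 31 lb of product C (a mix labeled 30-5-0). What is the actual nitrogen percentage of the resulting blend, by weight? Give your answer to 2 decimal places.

Total mass = 106.2 + 28 + 31 = 165.2 lb.
N mass = 34%×106.2 + 9%×28 + 30%×31 = 47.928 lb.
% N = 47.928 / 165.2 = 29.0121%.

29.01% N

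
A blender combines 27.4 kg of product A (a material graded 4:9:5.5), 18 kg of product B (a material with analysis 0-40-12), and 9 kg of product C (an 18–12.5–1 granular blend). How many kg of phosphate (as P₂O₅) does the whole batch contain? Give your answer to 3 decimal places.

P₂O₅ mass = 9%×27.4 + 40%×18 + 12.5%×9 = 10.791 kg.

10.791 kg P₂O₅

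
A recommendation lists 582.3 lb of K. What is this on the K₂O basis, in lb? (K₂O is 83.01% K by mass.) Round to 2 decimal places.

K₂O = 582.3 / 0.8301 = 701.482 lb.

701.48 lb K₂O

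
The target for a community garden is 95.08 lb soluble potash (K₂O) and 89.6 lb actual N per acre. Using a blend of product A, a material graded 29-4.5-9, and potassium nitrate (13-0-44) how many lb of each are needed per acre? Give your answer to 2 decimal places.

233.51 lb product A, 168.33 lb potassium nitrate

Per-acre balance (a = product A, b = potassium nitrate):
K₂O: 0.09·a + 0.44·b = 95.08
N: 0.29·a + 0.13·b = 89.6
Eliminate a: (row1) − 0.09/0.29·(row2) → 0.399655·b = 67.2731, so b = 168.328.
Back-substitute: a = (95.08 − 0.44·168.328) / 0.09 = 233.508.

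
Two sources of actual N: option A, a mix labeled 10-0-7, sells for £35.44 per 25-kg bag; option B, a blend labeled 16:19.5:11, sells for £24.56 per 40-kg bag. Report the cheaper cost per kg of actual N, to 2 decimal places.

£3.84 per kg N (option B)

option A: N per bag = 25 × 10% = 2.5 kg; cost = 35.44 / 2.5 = £14.1760/kg N.
option B: N per bag = 40 × 16% = 6.4 kg; cost = 24.56 / 6.4 = £3.8375/kg N.
option B is cheaper.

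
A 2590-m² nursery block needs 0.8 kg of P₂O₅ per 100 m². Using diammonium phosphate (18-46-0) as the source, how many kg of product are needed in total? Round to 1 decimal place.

45.0 kg

Product per 100 m² = 0.8 / 46% = 1.73913 kg.
Total product = 1.73913 × 2590 / 100 = 45.0435 kg.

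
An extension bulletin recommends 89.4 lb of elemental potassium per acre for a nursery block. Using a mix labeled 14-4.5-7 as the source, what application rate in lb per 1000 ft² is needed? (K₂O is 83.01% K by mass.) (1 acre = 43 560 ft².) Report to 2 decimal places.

As K₂O: 89.4 / 0.8301 = 107.698 lb per acre.
Product per acre = 107.698 / 7% = 1538.54 lb.
Convert to per 1000 ft²: 1538.54 × 0.0229568 = 35.32004 lb.

35.32 lb of product per thousand sq ft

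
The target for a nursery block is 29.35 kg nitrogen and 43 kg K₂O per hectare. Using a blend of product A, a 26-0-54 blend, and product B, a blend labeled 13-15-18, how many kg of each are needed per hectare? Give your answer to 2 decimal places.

13.12 kg product A, 199.53 kg product B

Let a = kg of product A, b = kg of product B (per hectare).
N: 0.26·a + 0.13·b = 29.35
K₂O: 0.54·a + 0.18·b = 43
Eliminate a: (row1) − 0.26/0.54·(row2) → 0.0433333·b = 8.6463, so b = 199.5299.
Back-substitute: a = (29.35 − 0.13·199.5299) / 0.26 = 13.1197.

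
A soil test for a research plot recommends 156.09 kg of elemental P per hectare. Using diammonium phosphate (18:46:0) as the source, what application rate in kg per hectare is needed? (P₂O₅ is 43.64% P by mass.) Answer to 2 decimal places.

777.56 kg of product per hectare

As P₂O₅: 156.09 / 0.4364 = 357.676 kg per hectare.
Product per hectare = 357.676 / 46% = 777.557 kg.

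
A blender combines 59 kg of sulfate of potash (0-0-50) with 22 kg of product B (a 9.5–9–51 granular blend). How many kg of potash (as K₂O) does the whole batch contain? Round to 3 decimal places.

40.720 kg K₂O

K₂O mass = 50%×59 + 51%×22 = 40.72 kg.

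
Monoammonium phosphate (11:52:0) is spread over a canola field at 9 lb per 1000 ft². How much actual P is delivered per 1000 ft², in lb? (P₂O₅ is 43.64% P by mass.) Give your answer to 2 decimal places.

P₂O₅ per 1000 ft² = 9 × 52% = 4.68 lb.
Elemental P = 4.68 × 0.4364 = 2.04235 lb per 1000 ft².

2.04 lb P per thousand sq ft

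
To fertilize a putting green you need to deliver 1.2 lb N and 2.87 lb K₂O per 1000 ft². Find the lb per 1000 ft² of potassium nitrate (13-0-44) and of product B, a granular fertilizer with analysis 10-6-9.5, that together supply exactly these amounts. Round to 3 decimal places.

Let a = lb of potassium nitrate, b = lb of product B (per 1000 ft²).
N: 0.13·a + 0.1·b = 1.2
K₂O: 0.44·a + 0.095·b = 2.87
Solving simultaneously: a = 5.46603, b = 4.89415.

5.466 lb potassium nitrate, 4.894 lb product B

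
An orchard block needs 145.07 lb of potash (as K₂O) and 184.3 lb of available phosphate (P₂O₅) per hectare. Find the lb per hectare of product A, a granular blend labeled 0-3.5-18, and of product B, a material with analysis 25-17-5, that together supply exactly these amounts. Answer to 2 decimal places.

Let a = lb of product A, b = lb of product B (per hectare).
K₂O: 0.18·a + 0.05·b = 145.07
P₂O₅: 0.035·a + 0.17·b = 184.3
From row1: a = (145.07 − 0.05·b) / 0.18.
Into row2: 0.035·(145.07 − 0.05·b)/0.18 + 0.17·b = 184.3 → b = 973.884, a = 535.421.

535.42 lb product A, 973.88 lb product B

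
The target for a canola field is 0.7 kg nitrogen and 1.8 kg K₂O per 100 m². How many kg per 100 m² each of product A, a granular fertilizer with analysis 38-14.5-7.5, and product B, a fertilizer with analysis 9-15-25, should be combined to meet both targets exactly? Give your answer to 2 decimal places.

0.15 kg product A, 7.16 kg product B

Per-100 m² balance (a = product A, b = product B):
N: 0.38·a + 0.09·b = 0.7
K₂O: 0.075·a + 0.25·b = 1.8
From row1: a = (0.7 − 0.09·b) / 0.38.
Into row2: 0.075·(0.7 − 0.09·b)/0.38 + 0.25·b = 1.8 → b = 7.15581, a = 0.147309.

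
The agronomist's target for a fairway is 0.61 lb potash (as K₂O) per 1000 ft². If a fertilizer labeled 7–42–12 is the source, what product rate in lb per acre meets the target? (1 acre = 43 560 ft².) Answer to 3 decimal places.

Product per 1000 ft² = 0.61 / 12% = 5.08333 lb.
Convert to per acre: 5.08333 × 43.56 = 221.43 lb.

221.430 lb of product per acre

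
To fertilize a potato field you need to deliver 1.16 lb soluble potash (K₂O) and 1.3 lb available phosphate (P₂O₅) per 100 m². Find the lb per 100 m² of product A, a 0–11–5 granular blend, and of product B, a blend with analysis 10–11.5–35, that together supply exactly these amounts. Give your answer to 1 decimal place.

9.8 lb product A, 1.9 lb product B

Per-100 m² balance (a = product A, b = product B):
K₂O: 0.05·a + 0.35·b = 1.16
P₂O₅: 0.11·a + 0.115·b = 1.3
From row1: a = (1.16 − 0.35·b) / 0.05.
Into row2: 0.11·(1.16 − 0.35·b)/0.05 + 0.115·b = 1.3 → b = 1.91145, a = 9.81985.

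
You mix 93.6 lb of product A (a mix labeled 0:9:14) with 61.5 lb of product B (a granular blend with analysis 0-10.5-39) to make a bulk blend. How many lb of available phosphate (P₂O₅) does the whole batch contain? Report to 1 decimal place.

14.9 lb P₂O₅

P₂O₅ mass = 9%×93.6 + 10.5%×61.5 = 14.8815 lb.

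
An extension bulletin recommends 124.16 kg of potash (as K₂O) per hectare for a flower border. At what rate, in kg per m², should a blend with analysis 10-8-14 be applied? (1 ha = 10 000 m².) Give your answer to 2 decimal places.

Product per hectare = 124.16 / 14% = 886.857 kg.
Convert to per m²: 886.857 × 0.0001 = 0.0886857 kg.

0.09 kg of product per sq m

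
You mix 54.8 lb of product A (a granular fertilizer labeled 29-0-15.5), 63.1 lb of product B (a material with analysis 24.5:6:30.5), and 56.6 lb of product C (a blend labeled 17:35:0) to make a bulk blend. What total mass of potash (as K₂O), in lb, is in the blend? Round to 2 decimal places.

27.74 lb K₂O

K₂O mass = 15.5%×54.8 + 30.5%×63.1 + 0%×56.6 = 27.7395 lb.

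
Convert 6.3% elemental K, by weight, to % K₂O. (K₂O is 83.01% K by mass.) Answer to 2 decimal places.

%K₂O = 6.3 / 0.8301 = 7.58945%.

7.59% K₂O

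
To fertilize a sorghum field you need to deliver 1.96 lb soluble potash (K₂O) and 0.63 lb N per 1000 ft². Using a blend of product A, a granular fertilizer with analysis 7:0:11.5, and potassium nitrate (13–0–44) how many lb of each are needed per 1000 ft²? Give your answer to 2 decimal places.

1.41 lb product A, 4.09 lb potassium nitrate

Let a = lb of product A, b = lb of potassium nitrate (per 1000 ft²).
K₂O: 0.115·a + 0.44·b = 1.96
N: 0.07·a + 0.13·b = 0.63
Eliminate a: (row1) − 0.115/0.07·(row2) → 0.226429·b = 0.925, so b = 4.08517.
Back-substitute: a = (1.96 − 0.44·4.08517) / 0.115 = 1.41325.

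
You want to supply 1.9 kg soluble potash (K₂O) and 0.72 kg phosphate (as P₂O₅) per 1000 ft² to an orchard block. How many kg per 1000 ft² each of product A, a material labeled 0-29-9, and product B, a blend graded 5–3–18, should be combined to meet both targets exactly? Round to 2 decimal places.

1.47 kg product A, 9.82 kg product B

Let a = kg of product A, b = kg of product B (per 1000 ft²).
K₂O: 0.09·a + 0.18·b = 1.9
P₂O₅: 0.29·a + 0.03·b = 0.72
Solving simultaneously: a = 1.46667, b = 9.82222.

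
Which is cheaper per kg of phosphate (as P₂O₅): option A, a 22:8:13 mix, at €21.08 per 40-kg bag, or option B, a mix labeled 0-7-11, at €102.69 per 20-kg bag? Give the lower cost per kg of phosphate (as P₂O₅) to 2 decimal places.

€6.59 per kg P₂O₅ (option A)

option A: P₂O₅ per bag = 40 × 8% = 3.2 kg; cost = 21.08 / 3.2 = €6.5875/kg P₂O₅.
option B: P₂O₅ per bag = 20 × 7% = 1.4 kg; cost = 102.69 / 1.4 = €73.3500/kg P₂O₅.
option A is cheaper.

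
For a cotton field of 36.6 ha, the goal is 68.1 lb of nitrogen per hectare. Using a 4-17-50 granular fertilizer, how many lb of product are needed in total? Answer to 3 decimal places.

Product per hectare = 68.1 / 4% = 1702.5 lb.
Total product = 1702.5 × 36.6 = 62311.5 lb.

62311.500 lb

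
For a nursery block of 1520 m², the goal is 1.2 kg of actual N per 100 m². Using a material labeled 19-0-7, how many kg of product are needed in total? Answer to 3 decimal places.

96.000 kg

Product per 100 m² = 1.2 / 19% = 6.31579 kg.
Total product = 6.31579 × 1520 / 100 = 96 kg.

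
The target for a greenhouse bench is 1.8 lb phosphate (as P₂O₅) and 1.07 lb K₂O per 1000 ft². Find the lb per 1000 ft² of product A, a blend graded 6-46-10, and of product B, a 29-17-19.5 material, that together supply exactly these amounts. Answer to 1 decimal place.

Let a = lb of product A, b = lb of product B (per 1000 ft²).
P₂O₅: 0.46·a + 0.17·b = 1.8
K₂O: 0.1·a + 0.195·b = 1.07
From row1: a = (1.8 − 0.17·b) / 0.46.
Into row2: 0.1·(1.8 − 0.17·b)/0.46 + 0.195·b = 1.07 → b = 4.29436, a = 2.326.

2.3 lb product A, 4.3 lb product B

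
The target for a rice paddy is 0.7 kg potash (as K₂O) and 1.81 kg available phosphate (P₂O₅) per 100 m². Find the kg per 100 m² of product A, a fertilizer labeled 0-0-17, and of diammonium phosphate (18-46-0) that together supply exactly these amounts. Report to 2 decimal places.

With a, b = kg per 100 m² of product A and diammonium phosphate:
K₂O: 0.17·a + 0·b = 0.7
P₂O₅: 0·a + 0.46·b = 1.81
Solving simultaneously: a = 4.11765, b = 3.93478.

4.12 kg product A, 3.93 kg diammonium phosphate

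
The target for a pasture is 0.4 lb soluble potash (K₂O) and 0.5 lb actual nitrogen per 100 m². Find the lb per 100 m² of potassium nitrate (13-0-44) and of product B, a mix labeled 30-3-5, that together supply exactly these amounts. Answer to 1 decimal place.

Per-100 m² balance (a = potassium nitrate, b = product B):
K₂O: 0.44·a + 0.05·b = 0.4
N: 0.13·a + 0.3·b = 0.5
Eliminate b: (row1) − 0.05/0.3·(row2) → 0.418333·a = 0.316667, so a = 0.756972.
Then b = (0.5 − 0.13·0.756972) / 0.3 = 1.33865.

0.8 lb potassium nitrate, 1.3 lb product B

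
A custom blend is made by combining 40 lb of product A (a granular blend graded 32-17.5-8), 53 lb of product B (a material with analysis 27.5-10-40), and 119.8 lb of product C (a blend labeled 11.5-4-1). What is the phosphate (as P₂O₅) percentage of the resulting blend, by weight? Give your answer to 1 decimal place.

8.0% P₂O₅

Total mass = 40 + 53 + 119.8 = 212.8 lb.
P₂O₅ mass = 17.5%×40 + 10%×53 + 4%×119.8 = 17.092 lb.
% P₂O₅ = 17.092 / 212.8 = 8.03195%.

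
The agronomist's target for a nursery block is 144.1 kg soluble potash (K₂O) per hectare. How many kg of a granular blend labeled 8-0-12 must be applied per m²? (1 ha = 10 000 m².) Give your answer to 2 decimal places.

0.12 kg of product per sq m

Product per hectare = 144.1 / 12% = 1200.83 kg.
Convert to per m²: 1200.83 × 0.0001 = 0.120083 kg.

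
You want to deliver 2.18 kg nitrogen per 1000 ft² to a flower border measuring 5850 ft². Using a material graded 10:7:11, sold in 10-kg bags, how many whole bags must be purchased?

Product per 1000 ft² = 2.18 / 10% = 21.8 kg.
Total product = 21.8 × 5850 / 1000 = 127.53 kg.
Bags = ⌈127.53 / 10⌉ = 13.

13 bags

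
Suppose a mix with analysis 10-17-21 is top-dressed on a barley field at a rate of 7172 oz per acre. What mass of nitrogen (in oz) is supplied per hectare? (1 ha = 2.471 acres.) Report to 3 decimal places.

1772.201 oz N per hectare

nitrogen per acre = 7172 × 10% = 717.2 oz.
Convert to per hectare: 717.2 × 2.471 = 1772.2012 oz.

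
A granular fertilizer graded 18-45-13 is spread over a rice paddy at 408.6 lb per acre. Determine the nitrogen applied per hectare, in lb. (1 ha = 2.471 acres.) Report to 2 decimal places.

181.74 lb N per hectare

nitrogen per acre = 408.6 × 18% = 73.548 lb.
Convert to per hectare: 73.548 × 2.471 = 181.737 lb.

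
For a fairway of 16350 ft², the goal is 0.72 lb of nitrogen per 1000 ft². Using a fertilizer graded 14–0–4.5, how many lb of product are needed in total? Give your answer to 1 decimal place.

Product per 1000 ft² = 0.72 / 14% = 5.14286 lb.
Total product = 5.14286 × 16350 / 1000 = 84.0857 lb.

84.1 lb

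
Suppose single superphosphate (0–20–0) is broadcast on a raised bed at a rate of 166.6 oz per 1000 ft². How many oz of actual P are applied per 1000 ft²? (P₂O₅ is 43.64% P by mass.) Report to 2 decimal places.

14.54 oz P per thousand sq ft

P₂O₅ per 1000 ft² = 166.6 × 20% = 33.32 oz.
Elemental P = 33.32 × 0.4364 = 14.5408 oz per 1000 ft².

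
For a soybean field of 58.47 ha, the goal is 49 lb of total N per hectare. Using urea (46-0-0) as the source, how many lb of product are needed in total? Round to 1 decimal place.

Product per hectare = 49 / 46% = 106.522 lb.
Total product = 106.522 × 58.47 = 6228.33 lb.

6228.3 lb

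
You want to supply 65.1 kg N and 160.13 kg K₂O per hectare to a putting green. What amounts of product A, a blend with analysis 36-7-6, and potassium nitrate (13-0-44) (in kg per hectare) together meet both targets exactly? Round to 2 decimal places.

With a, b = kg per hectare of product A and potassium nitrate:
N: 0.36·a + 0.13·b = 65.1
K₂O: 0.06·a + 0.44·b = 160.13
From row1: a = (65.1 − 0.13·b) / 0.36.
Into row2: 0.06·(65.1 − 0.13·b)/0.36 + 0.44·b = 160.13 → b = 356.8446, a = 51.9728.

51.97 kg product A, 356.84 kg potassium nitrate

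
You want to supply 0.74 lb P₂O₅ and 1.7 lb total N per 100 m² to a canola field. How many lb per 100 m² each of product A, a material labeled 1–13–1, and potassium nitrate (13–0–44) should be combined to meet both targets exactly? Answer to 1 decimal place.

Let a = lb of product A, b = lb of potassium nitrate (per 100 m²).
P₂O₅: 0.13·a + 0·b = 0.74
N: 0.01·a + 0.13·b = 1.7
Solving simultaneously: a = 5.69231, b = 12.6391.

5.7 lb product A, 12.6 lb potassium nitrate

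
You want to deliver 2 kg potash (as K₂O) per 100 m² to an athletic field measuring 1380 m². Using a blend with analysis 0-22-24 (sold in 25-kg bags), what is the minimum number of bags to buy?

5 bags

Product per 100 m² = 2 / 24% = 8.33333 kg.
Total product = 8.33333 × 1380 / 100 = 115 kg.
Bags = ⌈115 / 25⌉ = 5.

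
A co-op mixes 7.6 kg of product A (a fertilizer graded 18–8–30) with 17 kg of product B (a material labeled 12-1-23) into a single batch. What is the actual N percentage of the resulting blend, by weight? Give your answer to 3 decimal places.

13.854% N

Total mass = 7.6 + 17 = 24.6 kg.
N mass = 18%×7.6 + 12%×17 = 3.408 kg.
% N = 3.408 / 24.6 = 13.8537%.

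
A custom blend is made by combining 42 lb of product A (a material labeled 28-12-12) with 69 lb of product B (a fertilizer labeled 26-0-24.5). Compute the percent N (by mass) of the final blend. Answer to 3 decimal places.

Total mass = 42 + 69 = 111 lb.
N mass = 28%×42 + 26%×69 = 29.7 lb.
% N = 29.7 / 111 = 26.7568%.

26.757% N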